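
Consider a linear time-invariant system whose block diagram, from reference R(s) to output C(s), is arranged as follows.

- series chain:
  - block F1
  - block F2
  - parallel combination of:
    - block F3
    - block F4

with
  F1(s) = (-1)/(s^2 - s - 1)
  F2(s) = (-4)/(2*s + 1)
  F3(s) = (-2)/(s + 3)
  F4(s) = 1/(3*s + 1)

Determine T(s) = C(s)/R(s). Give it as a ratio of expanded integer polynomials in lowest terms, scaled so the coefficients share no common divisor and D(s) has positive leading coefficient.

Step 1: sum the parallel branches F3, F4 = (1 - 5*s)/(3*s^2 + 10*s + 3)
Step 2: cascade F1, F2, (F3+F4) - this is the overall T(s), already in the required normalized form

Therefore the answer is (4 - 20*s)/(6*s^5 + 17*s^4 - 13*s^3 - 36*s^2 - 19*s - 3).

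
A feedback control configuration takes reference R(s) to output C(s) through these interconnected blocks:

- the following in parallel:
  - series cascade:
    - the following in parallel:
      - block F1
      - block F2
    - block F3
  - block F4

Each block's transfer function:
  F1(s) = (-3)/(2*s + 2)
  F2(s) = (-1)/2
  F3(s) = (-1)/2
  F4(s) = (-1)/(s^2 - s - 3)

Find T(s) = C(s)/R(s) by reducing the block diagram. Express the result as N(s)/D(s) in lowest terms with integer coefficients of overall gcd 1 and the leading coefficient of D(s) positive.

(1) parallel reduction of F1, F2 -> (-s - 4)/(2*s + 2)
(2) combine (F1+F2), F3 in series -> (s + 4)/(4*s + 4)
(3) sum the parallel branches ((F1+F2)*F3), F4, giving the overall T(s)

Final answer: (s^3 + 3*s^2 - 11*s - 16)/(4*s^3 - 16*s - 12)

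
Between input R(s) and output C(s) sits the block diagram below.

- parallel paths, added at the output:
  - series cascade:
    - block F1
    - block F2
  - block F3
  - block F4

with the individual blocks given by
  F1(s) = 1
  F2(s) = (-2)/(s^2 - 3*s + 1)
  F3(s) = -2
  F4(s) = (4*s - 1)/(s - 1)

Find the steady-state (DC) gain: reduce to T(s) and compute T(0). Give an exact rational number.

1. cascade F1, F2; result (-2)/(s^2 - 3*s + 1)
2. combine (F1*F2), F3, F4 in parallel; result (2*s^3 - 5*s^2 - 3*s + 3)/(s^3 - 4*s^2 + 4*s - 1)
The step-2 result is T(s). Setting s = 0: T(0) = 3/(-1) = -3.

Therefore the answer is -3.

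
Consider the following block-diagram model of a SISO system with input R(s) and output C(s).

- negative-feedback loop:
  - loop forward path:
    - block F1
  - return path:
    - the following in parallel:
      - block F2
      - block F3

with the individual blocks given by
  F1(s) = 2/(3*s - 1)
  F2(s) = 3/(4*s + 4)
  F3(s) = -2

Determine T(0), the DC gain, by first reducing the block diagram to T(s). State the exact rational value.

Reducing step by step:

[1] parallel reduction of F2, F3 gives (-8*s - 5)/(4*s + 4)
[2] collapse the loop (F1 forward, (F2+F3) return) gives (4*s + 4)/(6*s^2 - 4*s - 7)
DC gain: substitute s = 0 into T(s) from step 2: T(0) = 4/(-7) = -4/7.

Answer: -4/7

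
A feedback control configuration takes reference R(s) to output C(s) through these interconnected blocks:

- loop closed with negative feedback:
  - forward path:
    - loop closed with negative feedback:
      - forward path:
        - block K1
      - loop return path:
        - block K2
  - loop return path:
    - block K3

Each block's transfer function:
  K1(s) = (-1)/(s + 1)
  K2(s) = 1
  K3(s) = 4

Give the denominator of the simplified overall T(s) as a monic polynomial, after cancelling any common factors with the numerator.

The answer is s - 4.

Reasoning:
1. feedback reduction of K1, K2: (-1)/s
2. feedback reduction of [K1/(1+K1*K2)], K3: (-1)/(s - 4)
T(s) is the step-2 result (common factors already cancelled). Leading coefficient of the denominator: 1, so no rescaling is needed.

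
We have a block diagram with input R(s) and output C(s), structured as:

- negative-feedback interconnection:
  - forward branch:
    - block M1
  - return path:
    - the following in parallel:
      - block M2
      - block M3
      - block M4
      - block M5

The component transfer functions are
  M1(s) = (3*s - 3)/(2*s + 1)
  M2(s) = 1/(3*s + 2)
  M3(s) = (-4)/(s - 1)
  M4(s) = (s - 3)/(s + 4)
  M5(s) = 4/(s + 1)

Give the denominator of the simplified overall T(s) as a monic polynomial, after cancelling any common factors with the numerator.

Step 1: add M2, M3, M4, M5 (parallel) gives (3*s^4 - 6*s^3 - 29*s^2 - 106*s - 62)/(3*s^4 + 14*s^3 + 5*s^2 - 14*s - 8)
Step 2: reduce the feedback loop with forward M1 and return (M2+M3+M4+M5) gives (9*s^4 + 42*s^3 + 15*s^2 - 42*s - 24)/(15*s^4 + 19*s^3 - 26*s^2 - 280*s - 178)
The result of step 2 is T(s) in lowest terms. Its denominator has leading coefficient 15; dividing the denominator through by 15 makes it monic.

Final answer: s^4 + 19*s^3/15 - 26*s^2/15 - 56*s/3 - 178/15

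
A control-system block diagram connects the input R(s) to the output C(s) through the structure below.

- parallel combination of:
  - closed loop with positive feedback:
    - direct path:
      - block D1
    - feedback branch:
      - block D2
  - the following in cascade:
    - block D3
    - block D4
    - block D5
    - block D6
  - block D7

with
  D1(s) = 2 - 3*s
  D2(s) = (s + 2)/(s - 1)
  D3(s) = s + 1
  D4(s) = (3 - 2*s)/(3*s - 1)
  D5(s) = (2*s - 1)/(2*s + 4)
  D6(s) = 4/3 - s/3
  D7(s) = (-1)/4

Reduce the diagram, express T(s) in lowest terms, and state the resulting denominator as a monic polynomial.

The answer is s^4 + 10*s^3/3 + 4*s^2/9 - 35*s/9 + 10/9.

Reasoning:
1. collapse the loop (D1 forward, D2 return) gives (-3*s^2 + 5*s - 2)/(3*s^2 + 5*s - 5)
2. reduce the series chain D3, D4, D5, D6 gives (4*s^4 - 20*s^3 + 11*s^2 + 23*s - 12)/(18*s^2 + 30*s - 12)
3. combine [D1/(1-D1*D2)], (D3*D4*D5*D6), D7 in parallel gives (24*s^6 - 80*s^5 - 309*s^4 + 358*s^3 + 336*s^2 - 485*s + 138)/(108*s^4 + 360*s^3 + 48*s^2 - 420*s + 120)
The result of step 3 is T(s) in lowest terms. Its denominator has leading coefficient 108; dividing the denominator through by 108 makes it monic.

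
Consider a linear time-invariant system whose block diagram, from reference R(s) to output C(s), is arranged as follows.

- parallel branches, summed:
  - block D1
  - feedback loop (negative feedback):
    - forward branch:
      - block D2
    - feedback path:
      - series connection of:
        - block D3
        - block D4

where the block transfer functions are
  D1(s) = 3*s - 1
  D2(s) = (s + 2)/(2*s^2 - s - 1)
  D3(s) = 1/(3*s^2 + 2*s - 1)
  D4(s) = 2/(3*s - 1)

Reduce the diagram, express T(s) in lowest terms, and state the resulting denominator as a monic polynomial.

Reducing step by step:

Step 1 - cascade D3, D4 gives 2/(9*s^3 + 3*s^2 - 5*s + 1)
Step 2 - feedback reduction of D2, (D3*D4) gives (9*s^4 + 21*s^3 + s^2 - 9*s + 2)/(18*s^5 - 3*s^4 - 22*s^3 + 4*s^2 + 6*s + 3)
Step 3 - add D1, [D2/(1+D2*(D3*D4))] (parallel) gives (54*s^6 - 27*s^5 - 54*s^4 + 55*s^3 + 15*s^2 - 6*s - 1)/(18*s^5 - 3*s^4 - 22*s^3 + 4*s^2 + 6*s + 3)
No further cancellation is possible in the step-3 result, so that is T(s). Its denominator becomes monic after dividing by the leading coefficient 18.

Answer: s^5 - s^4/6 - 11*s^3/9 + 2*s^2/9 + s/3 + 1/6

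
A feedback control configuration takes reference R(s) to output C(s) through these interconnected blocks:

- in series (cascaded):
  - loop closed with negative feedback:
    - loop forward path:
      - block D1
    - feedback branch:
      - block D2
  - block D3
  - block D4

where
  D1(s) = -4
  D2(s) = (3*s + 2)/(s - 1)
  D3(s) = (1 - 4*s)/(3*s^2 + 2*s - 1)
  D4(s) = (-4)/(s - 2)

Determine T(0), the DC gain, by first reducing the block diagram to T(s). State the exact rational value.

Step 1. reduce the feedback loop with forward D1 and return D2; result (4*s - 4)/(11*s + 9)
Step 2. combine [D1/(1+D1*D2)], D3, D4 in series; result (64*s^2 - 80*s + 16)/(33*s^4 - 17*s^3 - 91*s^2 - 23*s + 18)
The step-2 result is T(s). Setting s = 0: T(0) = 16/18 = 8/9.

Therefore the answer is 8/9.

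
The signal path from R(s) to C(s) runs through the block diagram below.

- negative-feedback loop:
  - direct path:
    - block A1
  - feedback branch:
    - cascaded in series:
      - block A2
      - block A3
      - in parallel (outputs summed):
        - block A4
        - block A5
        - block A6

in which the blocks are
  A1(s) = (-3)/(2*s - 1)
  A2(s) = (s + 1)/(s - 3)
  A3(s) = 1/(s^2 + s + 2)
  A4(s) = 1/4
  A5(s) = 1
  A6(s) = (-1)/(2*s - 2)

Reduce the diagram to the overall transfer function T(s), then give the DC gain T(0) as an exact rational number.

Step 1: sum the parallel branches A4, A5, A6; result (5*s - 7)/(4*s - 4)
Step 2: combine A2, A3, (A4+A5+A6) in series; result (5*s^2 - 2*s - 7)/(4*s^4 - 12*s^3 + 4*s^2 - 20*s + 24)
Step 3: close the feedback loop around A1, (A2*A3*(A4+A5+A6)); result (-12*s^4 + 36*s^3 - 12*s^2 + 60*s - 72)/(8*s^5 - 28*s^4 + 20*s^3 - 59*s^2 + 74*s - 3)
The step-3 result is T(s). Setting s = 0: T(0) = -72/(-3) = 24.

Hence the answer: 24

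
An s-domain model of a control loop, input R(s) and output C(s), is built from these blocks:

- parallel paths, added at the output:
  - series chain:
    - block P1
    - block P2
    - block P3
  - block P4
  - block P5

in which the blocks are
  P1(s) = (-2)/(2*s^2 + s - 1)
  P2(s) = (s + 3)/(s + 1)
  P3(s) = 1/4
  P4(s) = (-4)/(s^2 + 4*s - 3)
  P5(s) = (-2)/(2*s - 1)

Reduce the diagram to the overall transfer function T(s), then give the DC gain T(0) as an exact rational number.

Answer: 29/6

Working:
Step 1 - series reduction of P1, P2, P3; result (-s - 3)/(4*s^3 + 6*s^2 - 2)
Step 2 - parallel reduction of (P1*P2*P3), P4, P5; result (-4*s^4 - 41*s^3 - 55*s^2 - s + 29)/(4*s^5 + 22*s^4 + 12*s^3 - 20*s^2 - 8*s + 6)
DC gain: substitute s = 0 into T(s) from step 2: T(0) = 29/6.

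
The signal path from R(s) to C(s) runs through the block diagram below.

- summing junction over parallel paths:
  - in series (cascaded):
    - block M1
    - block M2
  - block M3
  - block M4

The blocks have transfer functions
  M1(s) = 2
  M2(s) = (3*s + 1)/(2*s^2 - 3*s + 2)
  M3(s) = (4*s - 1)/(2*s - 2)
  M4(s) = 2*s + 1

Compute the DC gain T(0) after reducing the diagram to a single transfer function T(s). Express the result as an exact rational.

(1) cascade M1, M2 = (6*s + 2)/(2*s^2 - 3*s + 2)
(2) reduce the parallel group (M1*M2), M3, M4 = (8*s^4 - 8*s^3 + 8*s^2 + 5*s - 10)/(4*s^3 - 10*s^2 + 10*s - 4)
That last expression is T(s); at s = 0 only the constant terms survive, so T(0) = -10/(-4) = 5/2.

Answer: 5/2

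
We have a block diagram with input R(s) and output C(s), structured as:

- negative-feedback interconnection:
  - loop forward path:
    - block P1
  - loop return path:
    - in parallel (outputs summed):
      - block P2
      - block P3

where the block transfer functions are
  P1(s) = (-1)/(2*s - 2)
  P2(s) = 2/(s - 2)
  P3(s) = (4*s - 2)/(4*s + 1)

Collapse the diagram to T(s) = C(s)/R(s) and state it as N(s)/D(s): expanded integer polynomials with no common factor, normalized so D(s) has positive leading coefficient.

The answer is (-4*s^2 + 7*s + 2)/(8*s^3 - 26*s^2 + 12*s - 2).

Reasoning:
(1) combine P2, P3 in parallel = (4*s^2 - 2*s + 6)/(4*s^2 - 7*s - 2)
(2) reduce the feedback loop with forward P1 and return (P2+P3), giving the overall T(s)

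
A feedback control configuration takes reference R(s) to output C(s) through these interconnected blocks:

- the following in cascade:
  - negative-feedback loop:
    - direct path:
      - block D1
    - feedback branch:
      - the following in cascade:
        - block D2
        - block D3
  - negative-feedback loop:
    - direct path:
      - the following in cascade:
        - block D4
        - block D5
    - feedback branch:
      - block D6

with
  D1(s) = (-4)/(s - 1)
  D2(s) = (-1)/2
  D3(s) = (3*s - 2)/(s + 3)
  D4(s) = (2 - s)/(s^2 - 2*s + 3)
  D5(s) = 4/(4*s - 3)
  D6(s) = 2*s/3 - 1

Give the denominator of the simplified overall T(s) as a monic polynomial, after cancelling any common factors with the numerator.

Step 1: reduce the series chain D2, D3: (2 - 3*s)/(2*s + 6)
Step 2: collapse the loop (D1 forward, (D2*D3) return): (-4*s - 12)/(s^2 + 8*s - 7)
Step 3: cascade D4, D5: (8 - 4*s)/(4*s^3 - 11*s^2 + 18*s - 9)
Step 4: apply the feedback formula to (D4*D5), D6: (24 - 12*s)/(12*s^3 - 41*s^2 + 82*s - 51)
Step 5: reduce the series chain [D1/(1+D1*(D2*D3))], [(D4*D5)/(1+(D4*D5)*D6)]: (48*s^2 + 48*s - 288)/(12*s^5 + 55*s^4 - 330*s^3 + 892*s^2 - 982*s + 357)
The result of step 5 is T(s) in lowest terms. Its denominator has leading coefficient 12; dividing the denominator through by 12 makes it monic.

Final answer: s^5 + 55*s^4/12 - 55*s^3/2 + 223*s^2/3 - 491*s/6 + 119/4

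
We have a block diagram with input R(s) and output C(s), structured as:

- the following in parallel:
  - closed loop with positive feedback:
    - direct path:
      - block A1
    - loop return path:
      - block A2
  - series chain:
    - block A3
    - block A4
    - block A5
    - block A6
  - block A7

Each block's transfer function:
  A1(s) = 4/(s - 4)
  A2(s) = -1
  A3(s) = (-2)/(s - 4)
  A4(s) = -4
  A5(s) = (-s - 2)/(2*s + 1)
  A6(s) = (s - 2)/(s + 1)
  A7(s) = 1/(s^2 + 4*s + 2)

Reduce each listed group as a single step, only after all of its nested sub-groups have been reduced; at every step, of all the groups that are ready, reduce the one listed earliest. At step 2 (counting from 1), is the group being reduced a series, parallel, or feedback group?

Step 1. collapse the loop (A1 forward, A2 return)
Step 2. reduce the series chain A3, A4, A5, A6
Step 3. reduce the parallel group [A1/(1-A1*A2)], (A3*A4*A5*A6), A7
At step 2 the group reduced is series.

Answer: series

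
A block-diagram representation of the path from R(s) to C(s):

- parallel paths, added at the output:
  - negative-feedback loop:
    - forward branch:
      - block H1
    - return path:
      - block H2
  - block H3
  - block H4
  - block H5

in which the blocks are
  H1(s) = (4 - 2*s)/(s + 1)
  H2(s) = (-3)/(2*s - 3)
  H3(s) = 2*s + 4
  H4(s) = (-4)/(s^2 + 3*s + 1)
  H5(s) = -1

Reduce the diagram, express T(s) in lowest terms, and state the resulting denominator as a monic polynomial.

1. close the feedback loop around H1, H2 gives (-4*s^2 + 14*s - 12)/(2*s^2 + 5*s - 15)
2. sum the parallel branches [H1/(1+H1*H2)], H3, H4, H5 gives (4*s^5 + 24*s^4 + 39*s^3 - 56*s^2 - 192*s + 3)/(2*s^4 + 11*s^3 + 2*s^2 - 40*s - 15)
The result of step 2 is T(s) in lowest terms. Its denominator has leading coefficient 2; dividing the denominator through by 2 makes it monic.

Answer: s^4 + 11*s^3/2 + s^2 - 20*s - 15/2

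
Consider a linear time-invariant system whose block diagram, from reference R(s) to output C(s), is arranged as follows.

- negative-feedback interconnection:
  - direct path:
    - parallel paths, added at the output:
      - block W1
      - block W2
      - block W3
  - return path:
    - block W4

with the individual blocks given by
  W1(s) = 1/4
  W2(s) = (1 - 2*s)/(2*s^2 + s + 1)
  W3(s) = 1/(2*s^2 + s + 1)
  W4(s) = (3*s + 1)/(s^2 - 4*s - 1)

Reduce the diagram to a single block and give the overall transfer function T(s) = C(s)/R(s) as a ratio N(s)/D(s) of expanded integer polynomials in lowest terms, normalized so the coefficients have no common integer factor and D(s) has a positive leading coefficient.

The answer is (2*s^4 - 15*s^3 + 35*s^2 - 29*s - 9)/(8*s^4 - 22*s^3 - 39*s^2 + 5).

Reasoning:
1. combine W1, W2, W3 in parallel gives (2*s^2 - 7*s + 9)/(8*s^2 + 4*s + 4)
2. apply the feedback formula to (W1+W2+W3), W4, which is the overall transfer function T(s) = C(s)/R(s) in lowest terms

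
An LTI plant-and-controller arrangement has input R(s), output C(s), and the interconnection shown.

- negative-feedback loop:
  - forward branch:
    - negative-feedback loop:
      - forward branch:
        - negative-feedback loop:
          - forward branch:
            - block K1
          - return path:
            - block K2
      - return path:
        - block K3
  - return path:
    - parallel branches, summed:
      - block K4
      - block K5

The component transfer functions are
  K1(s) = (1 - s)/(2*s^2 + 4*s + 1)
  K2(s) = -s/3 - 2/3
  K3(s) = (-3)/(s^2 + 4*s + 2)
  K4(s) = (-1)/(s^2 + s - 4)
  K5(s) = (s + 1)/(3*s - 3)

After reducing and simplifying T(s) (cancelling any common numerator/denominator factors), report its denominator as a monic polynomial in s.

1. apply the feedback formula to K1, K2 -> (3 - 3*s)/(7*s^2 + 13*s + 1)
2. apply the feedback formula to [K1/(1+K1*K2)], K3 -> (-3*s^3 - 9*s^2 + 6*s + 6)/(7*s^4 + 41*s^3 + 67*s^2 + 39*s - 7)
3. combine K4, K5 in parallel -> (s^3 + 2*s^2 - 6*s - 1)/(3*s^3 - 15*s + 12)
4. collapse the loop ([[K1/(1+K1*K2)]/(1+[K1/(1+K1*K2)]*K3)] forward, (K4+K5) return) -> (-3*s^5 - 12*s^4 + 9*s^3 + 48*s^2 - 18*s - 24)/(7*s^6 + 47*s^5 + 74*s^4 - 62*s^3 - 215*s^2 - 147*s + 30)
T(s) is the step-4 result (common factors already cancelled). Leading coefficient of the denominator: 7. Divide through by 7 for the monic polynomial.

Answer: s^6 + 47*s^5/7 + 74*s^4/7 - 62*s^3/7 - 215*s^2/7 - 21*s + 30/7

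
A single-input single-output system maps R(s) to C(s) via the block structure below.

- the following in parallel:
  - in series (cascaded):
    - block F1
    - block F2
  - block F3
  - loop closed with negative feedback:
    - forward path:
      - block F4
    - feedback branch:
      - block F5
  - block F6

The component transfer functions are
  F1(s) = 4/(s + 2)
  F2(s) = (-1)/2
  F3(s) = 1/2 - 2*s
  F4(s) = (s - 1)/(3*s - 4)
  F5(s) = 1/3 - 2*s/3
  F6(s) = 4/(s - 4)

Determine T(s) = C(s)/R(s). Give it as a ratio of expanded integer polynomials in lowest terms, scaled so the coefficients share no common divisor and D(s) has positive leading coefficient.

First reduce the diagram to T(s).

Step 1: multiply F1, F2 (series): (-2)/(s + 2)
Step 2: close the feedback loop around F4, F5: (3 - 3*s)/(2*s^2 - 12*s + 13)
Step 3: sum the parallel branches (F1*F2), F3, [F4/(1+F4*F5)], F6: this yields T(s), and no further normalization is needed

Answer: (-8*s^5 + 66*s^4 - 98*s^3 - 225*s^2 + 190*s + 264)/(4*s^4 - 32*s^3 + 42*s^2 + 140*s - 208)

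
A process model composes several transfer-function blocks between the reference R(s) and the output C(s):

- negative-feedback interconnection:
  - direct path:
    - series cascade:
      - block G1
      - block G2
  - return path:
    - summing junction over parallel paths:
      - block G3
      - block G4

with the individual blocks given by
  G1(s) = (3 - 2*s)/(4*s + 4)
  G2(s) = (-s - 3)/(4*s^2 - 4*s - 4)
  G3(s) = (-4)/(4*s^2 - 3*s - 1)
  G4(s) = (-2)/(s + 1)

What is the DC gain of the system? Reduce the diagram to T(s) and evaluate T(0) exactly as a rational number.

Answer: 9/34

Working:
Step 1 - multiply G1, G2 (series) -> (2*s^2 + 3*s - 9)/(16*s^3 - 32*s - 16)
Step 2 - sum the parallel branches G3, G4 -> (-8*s^2 + 2*s - 2)/(4*s^3 + s^2 - 4*s - 1)
Step 3 - close the feedback loop around (G1*G2), (G3+G4) -> (8*s^5 + 14*s^4 - 41*s^3 - 23*s^2 + 33*s + 9)/(64*s^6 + 16*s^5 - 208*s^4 - 132*s^3 + 186*s^2 + 72*s + 34)
DC gain: substitute s = 0 into T(s) from step 3: T(0) = 9/34.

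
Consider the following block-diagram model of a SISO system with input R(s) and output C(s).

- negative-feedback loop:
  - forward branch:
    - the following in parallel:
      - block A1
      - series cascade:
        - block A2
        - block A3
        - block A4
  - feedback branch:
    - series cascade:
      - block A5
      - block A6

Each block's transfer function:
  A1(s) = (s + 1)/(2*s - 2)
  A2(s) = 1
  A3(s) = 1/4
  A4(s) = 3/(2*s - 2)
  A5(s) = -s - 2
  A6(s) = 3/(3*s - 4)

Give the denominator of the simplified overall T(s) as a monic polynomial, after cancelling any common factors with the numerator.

(1) series reduction of A2, A3, A4, giving 3/(8*s - 8)
(2) combine A1, (A2*A3*A4) in parallel, giving (4*s + 7)/(8*s - 8)
(3) reduce the series chain A5, A6, giving (-3*s - 6)/(3*s - 4)
(4) apply the feedback formula to (A1+(A2*A3*A4)), (A5*A6), giving (12*s^2 + 5*s - 28)/(12*s^2 - 101*s - 10)
Step 4 gives the fully reduced T(s), with no common factor left to cancel. The denominator's leading coefficient is 12, so divide each of its coefficients by 12 to get the monic form.

Therefore the answer is s^2 - 101*s/12 - 5/6.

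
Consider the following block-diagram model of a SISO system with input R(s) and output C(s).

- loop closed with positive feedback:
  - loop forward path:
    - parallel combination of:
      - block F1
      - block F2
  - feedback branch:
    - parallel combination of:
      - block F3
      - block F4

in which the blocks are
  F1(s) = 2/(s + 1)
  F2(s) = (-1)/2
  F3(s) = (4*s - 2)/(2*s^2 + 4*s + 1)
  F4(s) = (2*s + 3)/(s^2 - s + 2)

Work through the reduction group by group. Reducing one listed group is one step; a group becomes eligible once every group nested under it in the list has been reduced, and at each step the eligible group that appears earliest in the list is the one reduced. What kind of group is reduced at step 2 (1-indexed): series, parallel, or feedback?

The answer is parallel.

Reasoning:
Step 1: sum the parallel branches F1, F2
Step 2: sum the parallel branches F3, F4
Step 3: apply the feedback formula to (F1+F2), (F3+F4)
So the answer for step 2 is parallel.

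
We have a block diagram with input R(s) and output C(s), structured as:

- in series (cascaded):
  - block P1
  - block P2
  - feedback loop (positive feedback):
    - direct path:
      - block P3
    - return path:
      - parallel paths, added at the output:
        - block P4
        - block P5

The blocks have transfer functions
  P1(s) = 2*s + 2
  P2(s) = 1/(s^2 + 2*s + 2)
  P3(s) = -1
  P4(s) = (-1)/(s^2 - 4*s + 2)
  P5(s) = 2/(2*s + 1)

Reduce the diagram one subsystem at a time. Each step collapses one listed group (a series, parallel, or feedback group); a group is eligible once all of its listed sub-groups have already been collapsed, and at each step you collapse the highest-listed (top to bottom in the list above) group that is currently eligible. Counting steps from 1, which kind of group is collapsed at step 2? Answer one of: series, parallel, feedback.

Answer: feedback

Working:
Step 1. parallel reduction of P4, P5
Step 2. feedback reduction of P3, (P4+P5)
Step 3. cascade P1, P2, [P3/(1-P3*(P4+P5))]
So the answer for step 2 is feedback.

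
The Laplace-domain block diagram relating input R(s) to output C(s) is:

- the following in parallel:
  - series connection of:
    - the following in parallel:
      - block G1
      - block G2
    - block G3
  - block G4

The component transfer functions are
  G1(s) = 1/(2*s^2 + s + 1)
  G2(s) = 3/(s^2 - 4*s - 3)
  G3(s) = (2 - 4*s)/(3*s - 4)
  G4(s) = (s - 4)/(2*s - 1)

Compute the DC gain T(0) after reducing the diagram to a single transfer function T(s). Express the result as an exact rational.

Step 1 - reduce the parallel group G1, G2 = (7*s^2 - s)/(2*s^4 - 7*s^3 - 9*s^2 - 7*s - 3)
Step 2 - multiply (G1+G2), G3 (series) = (-28*s^3 + 18*s^2 - 2*s)/(6*s^5 - 29*s^4 + s^3 + 15*s^2 + 19*s + 12)
Step 3 - combine ((G1+G2)*G3), G4 in parallel = (6*s^6 - 53*s^5 + 61*s^4 + 75*s^3 - 63*s^2 - 62*s - 48)/(12*s^6 - 64*s^5 + 31*s^4 + 29*s^3 + 23*s^2 + 5*s - 12)
That last expression is T(s); at s = 0 only the constant terms survive, so T(0) = -48/(-12) = 4.

Answer: 4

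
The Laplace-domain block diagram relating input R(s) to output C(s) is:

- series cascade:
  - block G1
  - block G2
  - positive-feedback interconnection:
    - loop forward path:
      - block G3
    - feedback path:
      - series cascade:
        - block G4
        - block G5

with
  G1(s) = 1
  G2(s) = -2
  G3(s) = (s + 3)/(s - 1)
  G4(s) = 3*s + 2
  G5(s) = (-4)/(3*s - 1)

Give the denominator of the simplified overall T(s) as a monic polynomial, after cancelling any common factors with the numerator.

Reducing step by step:

1. series reduction of G4, G5: (-12*s - 8)/(3*s - 1)
2. apply the feedback formula to G3, (G4*G5): (3*s^2 + 8*s - 3)/(15*s^2 + 40*s + 25)
3. multiply G1, G2, [G3/(1-G3*(G4*G5))] (series): (-6*s^2 - 16*s + 6)/(15*s^2 + 40*s + 25)
T(s) is the step-3 result (common factors already cancelled). Leading coefficient of the denominator: 15. Divide through by 15 for the monic polynomial.

Answer: s^2 + 8*s/3 + 5/3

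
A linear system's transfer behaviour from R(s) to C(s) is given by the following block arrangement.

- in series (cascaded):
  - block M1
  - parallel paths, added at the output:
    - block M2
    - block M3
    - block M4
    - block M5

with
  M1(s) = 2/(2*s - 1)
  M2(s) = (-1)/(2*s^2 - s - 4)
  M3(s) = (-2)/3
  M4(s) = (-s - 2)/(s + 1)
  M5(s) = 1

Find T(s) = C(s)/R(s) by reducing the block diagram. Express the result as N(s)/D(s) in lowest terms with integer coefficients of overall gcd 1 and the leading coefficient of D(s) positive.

Step 1 - parallel reduction of M2, M3, M4, M5: (-4*s^3 - 8*s^2 + 10*s + 17)/(6*s^3 + 3*s^2 - 15*s - 12)
Step 2 - combine M1, (M2+M3+M4+M5) in series; the result is T(s) itself (integer coefficients, no common factor, positive leading denominator coefficient)

Final answer: (-8*s^3 - 16*s^2 + 20*s + 34)/(12*s^4 - 33*s^2 - 9*s + 12)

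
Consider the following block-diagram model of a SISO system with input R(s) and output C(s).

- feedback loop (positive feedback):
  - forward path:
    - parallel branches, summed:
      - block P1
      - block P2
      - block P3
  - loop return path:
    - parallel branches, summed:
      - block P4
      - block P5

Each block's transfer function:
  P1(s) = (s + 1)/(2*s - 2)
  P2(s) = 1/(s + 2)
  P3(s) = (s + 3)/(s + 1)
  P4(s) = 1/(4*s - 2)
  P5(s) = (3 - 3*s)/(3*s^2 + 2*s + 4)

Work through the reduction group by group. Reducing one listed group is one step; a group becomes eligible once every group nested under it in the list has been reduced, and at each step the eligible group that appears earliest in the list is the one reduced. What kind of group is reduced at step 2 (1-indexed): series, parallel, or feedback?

Answer: parallel

Working:
1. add P1, P2, P3 (parallel)
2. add P4, P5 (parallel)
3. feedback reduction of (P1+P2+P3), (P4+P5)
So the answer for step 2 is parallel.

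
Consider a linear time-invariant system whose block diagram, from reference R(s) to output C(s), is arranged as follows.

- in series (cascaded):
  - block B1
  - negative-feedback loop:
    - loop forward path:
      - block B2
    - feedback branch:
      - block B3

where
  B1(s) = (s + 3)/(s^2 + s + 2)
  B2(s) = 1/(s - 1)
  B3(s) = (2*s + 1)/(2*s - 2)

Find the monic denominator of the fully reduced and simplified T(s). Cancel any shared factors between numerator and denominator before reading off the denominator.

First reduce the diagram to T(s).

Step 1: reduce the feedback loop with forward B2 and return B3 gives (2*s - 2)/(2*s^2 - 2*s + 3)
Step 2: combine B1, [B2/(1+B2*B3)] in series gives (2*s^2 + 4*s - 6)/(2*s^4 + 5*s^2 - s + 6)
That last expression is T(s), already simplified. Scaling its denominator by 1/2 (the reciprocal of the leading coefficient) yields the monic denominator.

Answer: s^4 + 5*s^2/2 - s/2 + 3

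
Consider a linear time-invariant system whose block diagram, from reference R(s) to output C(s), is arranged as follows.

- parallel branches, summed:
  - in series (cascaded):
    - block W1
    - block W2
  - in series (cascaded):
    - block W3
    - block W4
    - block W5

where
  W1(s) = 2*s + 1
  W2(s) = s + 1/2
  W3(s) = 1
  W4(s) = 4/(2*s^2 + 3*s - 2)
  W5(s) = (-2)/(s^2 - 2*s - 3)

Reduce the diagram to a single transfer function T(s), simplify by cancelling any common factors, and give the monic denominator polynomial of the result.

Step 1 - series reduction of W1, W2; result 2*s^2 + 2*s + 1/2
Step 2 - multiply W3, W4, W5 (series); result (-8)/(2*s^4 - s^3 - 14*s^2 - 5*s + 6)
Step 3 - combine (W1*W2), (W3*W4*W5) in parallel; result (8*s^6 + 4*s^5 - 58*s^4 - 77*s^3 - 10*s^2 + 19*s - 10)/(4*s^4 - 2*s^3 - 28*s^2 - 10*s + 12)
Step 3 gives the fully reduced T(s), with no common factor left to cancel. The denominator's leading coefficient is 4, so divide each of its coefficients by 4 to get the monic form.

Hence the answer: s^4 - s^3/2 - 7*s^2 - 5*s/2 + 3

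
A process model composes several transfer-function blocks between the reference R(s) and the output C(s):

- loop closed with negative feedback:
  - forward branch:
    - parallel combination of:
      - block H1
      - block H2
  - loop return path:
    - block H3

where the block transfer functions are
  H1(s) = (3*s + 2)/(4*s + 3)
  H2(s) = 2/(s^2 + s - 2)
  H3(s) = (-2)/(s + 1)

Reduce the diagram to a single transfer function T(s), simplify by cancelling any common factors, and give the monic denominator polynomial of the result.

Step 1. add H1, H2 (parallel), giving (3*s^3 + 5*s^2 + 4*s + 2)/(4*s^3 + 7*s^2 - 5*s - 6)
Step 2. feedback reduction of (H1+H2), H3, giving (3*s^3 + 5*s^2 + 4*s + 2)/(4*s^3 + s^2 - 9*s - 10)
No further cancellation is possible in the step-2 result, so that is T(s). Its denominator becomes monic after dividing by the leading coefficient 4.

Hence the answer: s^3 + s^2/4 - 9*s/4 - 5/2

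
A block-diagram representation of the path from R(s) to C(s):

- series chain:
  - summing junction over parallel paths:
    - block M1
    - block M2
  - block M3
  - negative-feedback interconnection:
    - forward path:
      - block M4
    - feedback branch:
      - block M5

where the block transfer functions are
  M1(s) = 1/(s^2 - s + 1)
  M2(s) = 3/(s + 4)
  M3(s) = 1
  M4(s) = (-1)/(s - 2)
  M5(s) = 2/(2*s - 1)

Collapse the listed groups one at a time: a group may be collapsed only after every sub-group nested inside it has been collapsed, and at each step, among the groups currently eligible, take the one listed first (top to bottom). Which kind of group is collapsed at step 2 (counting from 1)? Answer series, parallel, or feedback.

The answer is feedback.

Reasoning:
Step 1. add M1, M2 (parallel)
Step 2. apply the feedback formula to M4, M5
Step 3. reduce the series chain (M1+M2), M3, [M4/(1+M4*M5)]
Step 2 collapses a feedback group.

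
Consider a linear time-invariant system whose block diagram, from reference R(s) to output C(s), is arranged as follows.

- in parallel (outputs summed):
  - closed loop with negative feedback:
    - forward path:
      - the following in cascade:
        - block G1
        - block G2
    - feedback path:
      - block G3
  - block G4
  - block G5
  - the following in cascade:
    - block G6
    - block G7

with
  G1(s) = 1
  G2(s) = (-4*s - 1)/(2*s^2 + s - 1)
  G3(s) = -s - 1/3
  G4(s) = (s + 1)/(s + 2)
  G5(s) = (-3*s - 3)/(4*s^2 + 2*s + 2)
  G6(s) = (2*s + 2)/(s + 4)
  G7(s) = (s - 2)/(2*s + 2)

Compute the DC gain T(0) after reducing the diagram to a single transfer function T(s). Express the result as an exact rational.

(1) multiply G1, G2 (series): (-4*s - 1)/(2*s^2 + s - 1)
(2) collapse the loop ((G1*G2) forward, G3 return): (-12*s - 3)/(18*s^2 + 10*s - 2)
(3) reduce the series chain G6, G7: (s - 2)/(s + 4)
(4) parallel reduction of [(G1*G2)/(1+(G1*G2)*G3)], G4, G5, (G6*G7): (72*s^6 + 205*s^5 - 128*s^4 - 659*s^3 - 606*s^2 - 226*s)/(36*s^6 + 254*s^5 + 540*s^4 + 456*s^3 + 238*s^2 + 52*s - 16)
DC gain: substitute s = 0 into T(s) from step 4: T(0) = 0/(-16) = 0.

Answer: 0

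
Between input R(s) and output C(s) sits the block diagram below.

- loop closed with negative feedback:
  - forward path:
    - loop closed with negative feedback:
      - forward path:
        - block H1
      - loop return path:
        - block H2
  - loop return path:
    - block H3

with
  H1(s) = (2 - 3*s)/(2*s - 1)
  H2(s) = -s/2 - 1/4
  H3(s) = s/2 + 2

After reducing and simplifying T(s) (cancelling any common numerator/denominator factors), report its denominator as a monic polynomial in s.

First reduce the diagram to T(s).

Step 1: feedback reduction of H1, H2 = (8 - 12*s)/(6*s^2 + 7*s - 6)
Step 2: apply the feedback formula to [H1/(1+H1*H2)], H3 = (12*s - 8)/(13*s - 10)
That last expression is T(s), already simplified. Scaling its denominator by 1/13 (the reciprocal of the leading coefficient) yields the monic denominator.

Answer: s - 10/13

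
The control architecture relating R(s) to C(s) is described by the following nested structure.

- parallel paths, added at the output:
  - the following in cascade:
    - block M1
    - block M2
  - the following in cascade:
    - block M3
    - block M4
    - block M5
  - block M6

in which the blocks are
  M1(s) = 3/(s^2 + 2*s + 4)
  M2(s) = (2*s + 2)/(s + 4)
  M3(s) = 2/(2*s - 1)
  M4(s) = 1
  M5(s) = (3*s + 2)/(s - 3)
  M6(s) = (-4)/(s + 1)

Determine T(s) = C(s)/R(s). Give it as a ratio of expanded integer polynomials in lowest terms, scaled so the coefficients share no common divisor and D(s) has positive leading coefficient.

Step 1: series reduction of M1, M2 gives (6*s + 6)/(s^3 + 6*s^2 + 12*s + 16)
Step 2: combine M3, M4, M5 in series gives (6*s + 4)/(2*s^2 - 7*s + 3)
Step 3: add (M1*M2), (M3*M4*M5), M6 (parallel), which is the overall transfer function T(s) = C(s)/R(s) in lowest terms

Therefore the answer is (-2*s^5 + 38*s^4 + 178*s^3 + 322*s^2 + 506*s - 110)/(2*s^6 + 7*s^5 - 10*s^4 - 49*s^3 - 110*s^2 - 28*s + 48).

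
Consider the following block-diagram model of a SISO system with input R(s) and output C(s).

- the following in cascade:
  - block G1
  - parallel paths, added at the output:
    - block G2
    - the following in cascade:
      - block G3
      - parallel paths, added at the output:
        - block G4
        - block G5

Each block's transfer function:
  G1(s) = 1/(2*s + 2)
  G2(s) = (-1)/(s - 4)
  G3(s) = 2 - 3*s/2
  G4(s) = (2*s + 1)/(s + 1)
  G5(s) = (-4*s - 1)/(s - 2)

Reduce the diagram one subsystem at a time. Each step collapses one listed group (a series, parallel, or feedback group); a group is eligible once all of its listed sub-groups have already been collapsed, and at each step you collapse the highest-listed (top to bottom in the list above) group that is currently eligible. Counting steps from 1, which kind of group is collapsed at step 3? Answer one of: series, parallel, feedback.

1. sum the parallel branches G4, G5
2. multiply G3, (G4+G5) (series)
3. sum the parallel branches G2, (G3*(G4+G5))
4. cascade G1, (G2+(G3*(G4+G5)))
So the answer for step 3 is parallel.

Final answer: parallel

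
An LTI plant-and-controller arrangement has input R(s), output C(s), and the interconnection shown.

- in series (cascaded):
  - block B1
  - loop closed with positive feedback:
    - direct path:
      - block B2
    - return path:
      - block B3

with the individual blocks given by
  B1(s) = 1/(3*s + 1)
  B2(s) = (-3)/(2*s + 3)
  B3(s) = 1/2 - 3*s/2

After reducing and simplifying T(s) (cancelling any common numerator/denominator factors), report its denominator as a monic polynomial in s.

(1) collapse the loop (B2 forward, B3 return) -> 6/(5*s - 9)
(2) series reduction of B1, [B2/(1-B2*B3)] -> 6/(15*s^2 - 22*s - 9)
No further cancellation is possible in the step-2 result, so that is T(s). Its denominator becomes monic after dividing by the leading coefficient 15.

Final answer: s^2 - 22*s/15 - 3/5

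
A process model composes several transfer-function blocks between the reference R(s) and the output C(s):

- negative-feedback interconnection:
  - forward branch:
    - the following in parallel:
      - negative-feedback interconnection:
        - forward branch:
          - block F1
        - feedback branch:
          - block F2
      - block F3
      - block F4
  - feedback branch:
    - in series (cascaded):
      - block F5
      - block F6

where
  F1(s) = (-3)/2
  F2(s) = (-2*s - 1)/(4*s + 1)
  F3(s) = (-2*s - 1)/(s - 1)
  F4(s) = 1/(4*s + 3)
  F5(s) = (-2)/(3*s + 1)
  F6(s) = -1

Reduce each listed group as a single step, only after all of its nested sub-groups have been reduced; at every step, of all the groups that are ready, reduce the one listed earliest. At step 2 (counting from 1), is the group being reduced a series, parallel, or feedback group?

Step 1: reduce the feedback loop with forward F1 and return F2
Step 2: parallel reduction of [F1/(1+F1*F2)], F3, F4
Step 3: reduce the series chain F5, F6
Step 4: collapse the loop (([F1/(1+F1*F2)]+F3+F4) forward, (F5*F6) return)
So the answer for step 2 is parallel.

Final answer: parallel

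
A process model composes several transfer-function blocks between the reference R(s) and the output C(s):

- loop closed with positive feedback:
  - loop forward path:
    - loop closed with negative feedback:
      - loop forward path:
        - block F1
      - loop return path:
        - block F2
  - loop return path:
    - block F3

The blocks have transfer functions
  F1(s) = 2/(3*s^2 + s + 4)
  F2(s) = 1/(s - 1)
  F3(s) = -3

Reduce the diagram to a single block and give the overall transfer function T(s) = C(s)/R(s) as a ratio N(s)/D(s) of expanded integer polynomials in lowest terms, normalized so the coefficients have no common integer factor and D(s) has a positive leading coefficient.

First reduce the diagram to T(s).

Step 1: collapse the loop (F1 forward, F2 return): (2*s - 2)/(3*s^3 - 2*s^2 + 3*s - 2)
Step 2: feedback reduction of [F1/(1+F1*F2)], F3, giving the overall T(s)

Answer: (2*s - 2)/(3*s^3 - 2*s^2 + 9*s - 8)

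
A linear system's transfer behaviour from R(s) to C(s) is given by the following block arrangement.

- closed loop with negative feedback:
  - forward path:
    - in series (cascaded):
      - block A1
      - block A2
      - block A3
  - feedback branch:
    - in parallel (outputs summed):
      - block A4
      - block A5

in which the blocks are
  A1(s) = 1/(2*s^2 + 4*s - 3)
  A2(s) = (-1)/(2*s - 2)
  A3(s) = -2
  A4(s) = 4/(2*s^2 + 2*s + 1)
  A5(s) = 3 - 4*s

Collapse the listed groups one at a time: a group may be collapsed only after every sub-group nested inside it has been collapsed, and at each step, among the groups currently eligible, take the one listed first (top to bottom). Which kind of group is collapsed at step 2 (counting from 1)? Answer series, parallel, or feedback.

Reducing step by step:

Step 1: series reduction of A1, A2, A3
Step 2: parallel reduction of A4, A5
Step 3: reduce the feedback loop with forward (A1*A2*A3) and return (A4+A5)
Step 2 collapses a parallel group.

Answer: parallel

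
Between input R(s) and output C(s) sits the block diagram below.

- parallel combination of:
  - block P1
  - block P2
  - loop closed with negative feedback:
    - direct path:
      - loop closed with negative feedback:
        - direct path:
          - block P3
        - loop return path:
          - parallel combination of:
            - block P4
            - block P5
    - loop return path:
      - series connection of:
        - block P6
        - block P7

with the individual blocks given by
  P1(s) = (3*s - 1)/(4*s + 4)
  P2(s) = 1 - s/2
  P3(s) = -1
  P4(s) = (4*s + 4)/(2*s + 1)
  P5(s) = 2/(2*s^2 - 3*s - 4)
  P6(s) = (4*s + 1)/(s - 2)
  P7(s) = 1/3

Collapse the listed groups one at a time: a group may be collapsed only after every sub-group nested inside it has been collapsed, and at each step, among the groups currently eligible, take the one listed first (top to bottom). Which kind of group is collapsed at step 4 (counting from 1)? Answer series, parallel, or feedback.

(1) parallel reduction of P4, P5
(2) apply the feedback formula to P3, (P4+P5)
(3) multiply P6, P7 (series)
(4) feedback reduction of [P3/(1+P3*(P4+P5))], (P6*P7)
(5) combine P1, P2, [[P3/(1+P3*(P4+P5))]/(1+[P3/(1+P3*(P4+P5))]*(P6*P7))] in parallel
Step 4: feedback.

Final answer: feedback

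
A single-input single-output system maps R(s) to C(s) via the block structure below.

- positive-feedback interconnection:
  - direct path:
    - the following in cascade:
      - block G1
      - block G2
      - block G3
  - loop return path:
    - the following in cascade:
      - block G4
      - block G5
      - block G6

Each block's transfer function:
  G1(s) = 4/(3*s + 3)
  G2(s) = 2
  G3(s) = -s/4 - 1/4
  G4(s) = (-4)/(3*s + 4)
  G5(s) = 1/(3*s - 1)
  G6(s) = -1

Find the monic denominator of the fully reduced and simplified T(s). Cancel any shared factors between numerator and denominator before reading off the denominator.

Step 1 - multiply G1, G2, G3 (series) gives (-2)/3
Step 2 - series reduction of G4, G5, G6 gives 4/(9*s^2 + 9*s - 4)
Step 3 - close the feedback loop around (G1*G2*G3), (G4*G5*G6) gives (-18*s^2 - 18*s + 8)/(27*s^2 + 27*s - 4)
No further cancellation is possible in the step-3 result, so that is T(s). Its denominator becomes monic after dividing by the leading coefficient 27.

Final answer: s^2 + s - 4/27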